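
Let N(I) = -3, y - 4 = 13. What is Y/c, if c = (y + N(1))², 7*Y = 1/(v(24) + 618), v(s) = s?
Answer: 1/880824 ≈ 1.1353e-6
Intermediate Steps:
y = 17 (y = 4 + 13 = 17)
Y = 1/4494 (Y = 1/(7*(24 + 618)) = (⅐)/642 = (⅐)*(1/642) = 1/4494 ≈ 0.00022252)
c = 196 (c = (17 - 3)² = 14² = 196)
Y/c = (1/4494)/196 = (1/4494)*(1/196) = 1/880824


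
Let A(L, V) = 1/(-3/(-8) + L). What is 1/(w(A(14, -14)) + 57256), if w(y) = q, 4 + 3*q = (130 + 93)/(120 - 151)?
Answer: 93/5324461 ≈ 1.7467e-5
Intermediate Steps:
q = -347/93 (q = -4/3 + ((130 + 93)/(120 - 151))/3 = -4/3 + (223/(-31))/3 = -4/3 + (223*(-1/31))/3 = -4/3 + (⅓)*(-223/31) = -4/3 - 223/93 = -347/93 ≈ -3.7312)
A(L, V) = 1/(3/8 + L) (A(L, V) = 1/(-3*(-⅛) + L) = 1/(3/8 + L))
w(y) = -347/93
1/(w(A(14, -14)) + 57256) = 1/(-347/93 + 57256) = 1/(5324461/93) = 93/5324461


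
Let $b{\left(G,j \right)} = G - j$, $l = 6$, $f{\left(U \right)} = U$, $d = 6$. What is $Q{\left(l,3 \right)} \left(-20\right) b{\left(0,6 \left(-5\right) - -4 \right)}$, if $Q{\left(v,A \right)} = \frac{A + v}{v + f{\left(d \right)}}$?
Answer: $-390$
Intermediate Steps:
$Q{\left(v,A \right)} = \frac{A + v}{6 + v}$ ($Q{\left(v,A \right)} = \frac{A + v}{v + 6} = \frac{A + v}{6 + v}$)
$Q{\left(l,3 \right)} \left(-20\right) b{\left(0,6 \left(-5\right) - -4 \right)} = \frac{3 + 6}{6 + 6} \left(-20\right) \left(0 - \left(6 \left(-5\right) - -4\right)\right) = \frac{1}{12} \cdot 9 \left(-20\right) \left(0 - \left(-30 + 4\right)\right) = \frac{1}{12} \cdot 9 \left(-20\right) \left(0 - -26\right) = \frac{3}{4} \left(-20\right) \left(0 + 26\right) = \left(-15\right) 26 = -390$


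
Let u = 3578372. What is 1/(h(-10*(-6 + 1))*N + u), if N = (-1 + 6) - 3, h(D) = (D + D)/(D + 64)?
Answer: 57/203967304 ≈ 2.7946e-7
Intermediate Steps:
h(D) = 2*D/(64 + D) (h(D) = (2*D)/(64 + D) = 2*D/(64 + D))
N = 2 (N = 5 - 3 = 2)
1/(h(-10*(-6 + 1))*N + u) = 1/((2*(-10*(-6 + 1))/(64 - 10*(-6 + 1)))*2 + 3578372) = 1/((2*(-10*(-5))/(64 - 10*(-5)))*2 + 3578372) = 1/((2*50/(64 + 50))*2 + 3578372) = 1/((2*50/114)*2 + 3578372) = 1/((2*50*(1/114))*2 + 3578372) = 1/((50/57)*2 + 3578372) = 1/(100/57 + 3578372) = 1/(203967304/57) = 57/203967304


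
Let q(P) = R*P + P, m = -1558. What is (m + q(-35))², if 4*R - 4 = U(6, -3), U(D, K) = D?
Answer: 11296321/4 ≈ 2.8241e+6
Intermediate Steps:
R = 5/2 (R = 1 + (¼)*6 = 1 + 3/2 = 5/2 ≈ 2.5000)
q(P) = 7*P/2 (q(P) = 5*P/2 + P = 7*P/2)
(m + q(-35))² = (-1558 + (7/2)*(-35))² = (-1558 - 245/2)² = (-3361/2)² = 11296321/4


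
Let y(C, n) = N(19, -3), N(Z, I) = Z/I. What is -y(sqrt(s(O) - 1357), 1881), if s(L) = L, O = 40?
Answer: 19/3 ≈ 6.3333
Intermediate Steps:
y(C, n) = -19/3 (y(C, n) = 19/(-3) = 19*(-1/3) = -19/3)
-y(sqrt(s(O) - 1357), 1881) = -1*(-19/3) = 19/3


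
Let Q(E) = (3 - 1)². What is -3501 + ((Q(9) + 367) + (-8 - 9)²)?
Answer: -2841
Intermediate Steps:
Q(E) = 4 (Q(E) = 2² = 4)
-3501 + ((Q(9) + 367) + (-8 - 9)²) = -3501 + ((4 + 367) + (-8 - 9)²) = -3501 + (371 + (-17)²) = -3501 + (371 + 289) = -3501 + 660 = -2841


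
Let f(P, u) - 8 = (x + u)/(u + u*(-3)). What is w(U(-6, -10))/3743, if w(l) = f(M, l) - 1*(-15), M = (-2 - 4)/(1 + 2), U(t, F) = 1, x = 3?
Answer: 21/3743 ≈ 0.0056105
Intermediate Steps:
M = -2 (M = -6/3 = -6*⅓ = -2)
f(P, u) = 8 - (3 + u)/(2*u) (f(P, u) = 8 + (3 + u)/(u + u*(-3)) = 8 + (3 + u)/(u - 3*u) = 8 + (3 + u)/((-2*u)) = 8 + (3 + u)*(-1/(2*u)) = 8 - (3 + u)/(2*u))
w(l) = 15 + 3*(-1 + 5*l)/(2*l) (w(l) = 3*(-1 + 5*l)/(2*l) - 1*(-15) = 3*(-1 + 5*l)/(2*l) + 15 = 15 + 3*(-1 + 5*l)/(2*l))
w(U(-6, -10))/3743 = ((3/2)*(-1 + 15*1)/1)/3743 = ((3/2)*1*(-1 + 15))*(1/3743) = ((3/2)*1*14)*(1/3743) = 21*(1/3743) = 21/3743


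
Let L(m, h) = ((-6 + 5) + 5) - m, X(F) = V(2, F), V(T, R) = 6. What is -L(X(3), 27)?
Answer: 2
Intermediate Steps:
X(F) = 6
L(m, h) = 4 - m (L(m, h) = (-1 + 5) - m = 4 - m)
-L(X(3), 27) = -(4 - 1*6) = -(4 - 6) = -1*(-2) = 2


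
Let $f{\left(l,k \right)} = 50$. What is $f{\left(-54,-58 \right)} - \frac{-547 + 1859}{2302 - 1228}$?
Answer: $\frac{26194}{537} \approx 48.778$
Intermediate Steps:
$f{\left(-54,-58 \right)} - \frac{-547 + 1859}{2302 - 1228} = 50 - \frac{-547 + 1859}{2302 - 1228} = 50 - \frac{1312}{1074} = 50 - 1312 \cdot \frac{1}{1074} = 50 - \frac{656}{537} = \frac{26194}{537}$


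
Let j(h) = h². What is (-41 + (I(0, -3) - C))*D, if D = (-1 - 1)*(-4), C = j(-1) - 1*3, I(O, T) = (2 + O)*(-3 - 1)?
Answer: -376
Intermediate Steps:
I(O, T) = -8 - 4*O (I(O, T) = (2 + O)*(-4) = -8 - 4*O)
C = -2 (C = (-1)² - 1*3 = 1 - 3 = -2)
D = 8 (D = -2*(-4) = 8)
(-41 + (I(0, -3) - C))*D = (-41 + ((-8 - 4*0) - 1*(-2)))*8 = (-41 + ((-8 + 0) + 2))*8 = (-41 + (-8 + 2))*8 = (-41 - 6)*8 = -47*8 = -376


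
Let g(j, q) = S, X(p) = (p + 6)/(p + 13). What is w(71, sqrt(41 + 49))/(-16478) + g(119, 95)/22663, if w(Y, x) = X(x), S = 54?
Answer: 35283552/14750916103 - 3*sqrt(10)/185966 ≈ 0.0023409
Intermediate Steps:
X(p) = (6 + p)/(13 + p)
g(j, q) = 54
w(Y, x) = (6 + x)/(13 + x)
w(71, sqrt(41 + 49))/(-16478) + g(119, 95)/22663 = ((6 + sqrt(41 + 49))/(13 + sqrt(41 + 49)))/(-16478) + 54/22663 = ((6 + sqrt(90))/(13 + sqrt(90)))*(-1/16478) + 54*(1/22663) = ((6 + 3*sqrt(10))/(13 + 3*sqrt(10)))*(-1/16478) + 54/22663 = -(6 + 3*sqrt(10))/(16478*(13 + 3*sqrt(10))) + 54/22663 = 54/22663 - (6 + 3*sqrt(10))/(16478*(13 + 3*sqrt(10)))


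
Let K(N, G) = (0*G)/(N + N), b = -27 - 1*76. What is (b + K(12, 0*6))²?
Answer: 10609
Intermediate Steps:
b = -103 (b = -27 - 76 = -103)
K(N, G) = 0 (K(N, G) = 0/((2*N)) = 0*(1/(2*N)) = 0)
(b + K(12, 0*6))² = (-103 + 0)² = (-103)² = 10609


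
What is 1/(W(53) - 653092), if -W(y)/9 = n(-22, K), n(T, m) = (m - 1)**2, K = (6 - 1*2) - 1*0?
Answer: -1/653173 ≈ -1.5310e-6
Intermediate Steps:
K = 4 (K = (6 - 2) + 0 = 4 + 0 = 4)
n(T, m) = (-1 + m)**2
W(y) = -81 (W(y) = -9*(-1 + 4)**2 = -9*3**2 = -9*9 = -81)
1/(W(53) - 653092) = 1/(-81 - 653092) = 1/(-653173) = -1/653173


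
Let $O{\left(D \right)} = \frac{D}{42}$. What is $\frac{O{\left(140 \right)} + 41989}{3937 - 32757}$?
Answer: $- \frac{125977}{86460} \approx -1.4571$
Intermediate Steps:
$O{\left(D \right)} = \frac{D}{42}$ ($O{\left(D \right)} = D \frac{1}{42} = \frac{D}{42}$)
$\frac{O{\left(140 \right)} + 41989}{3937 - 32757} = \frac{\frac{1}{42} \cdot 140 + 41989}{3937 - 32757} = \frac{\frac{10}{3} + 41989}{-28820} = \frac{125977}{3} \left(- \frac{1}{28820}\right) = - \frac{125977}{86460}$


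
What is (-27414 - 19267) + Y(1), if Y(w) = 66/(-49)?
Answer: -2287435/49 ≈ -46682.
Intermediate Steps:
Y(w) = -66/49 (Y(w) = 66*(-1/49) = -66/49)
(-27414 - 19267) + Y(1) = (-27414 - 19267) - 66/49 = -46681 - 66/49 = -2287435/49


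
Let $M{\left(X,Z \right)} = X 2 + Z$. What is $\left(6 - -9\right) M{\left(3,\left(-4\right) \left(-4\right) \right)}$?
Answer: $330$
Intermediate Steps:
$M{\left(X,Z \right)} = Z + 2 X$ ($M{\left(X,Z \right)} = 2 X + Z = Z + 2 X$)
$\left(6 - -9\right) M{\left(3,\left(-4\right) \left(-4\right) \right)} = \left(6 - -9\right) \left(\left(-4\right) \left(-4\right) + 2 \cdot 3\right) = \left(6 + 9\right) \left(16 + 6\right) = 15 \cdot 22 = 330$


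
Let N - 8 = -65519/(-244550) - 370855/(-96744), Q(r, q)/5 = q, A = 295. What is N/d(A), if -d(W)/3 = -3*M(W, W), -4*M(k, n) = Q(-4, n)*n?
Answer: -143150560993/11581325443293750 ≈ -1.2360e-5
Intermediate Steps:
Q(r, q) = 5*q
N = 143150560993/11829372600 (N = 8 + (-65519/(-244550) - 370855/(-96744)) = 8 + (-65519*(-1/244550) - 370855*(-1/96744)) = 8 + (65519/244550 + 370855/96744) = 8 + 48515580193/11829372600 = 143150560993/11829372600 ≈ 12.101)
M(k, n) = -5*n**2/4 (M(k, n) = -5*n*n/4 = -5*n**2/4)
d(W) = -45*W**2/4 (d(W) = -(-9)*(-5*W**2/4) = -45*W**2/4)
N/d(A) = 143150560993/(11829372600*((-45/4*295**2))) = 143150560993/(11829372600*((-45/4*87025))) = 143150560993/(11829372600*(-3916125/4)) = (143150560993/11829372600)*(-4/3916125) = -143150560993/11581325443293750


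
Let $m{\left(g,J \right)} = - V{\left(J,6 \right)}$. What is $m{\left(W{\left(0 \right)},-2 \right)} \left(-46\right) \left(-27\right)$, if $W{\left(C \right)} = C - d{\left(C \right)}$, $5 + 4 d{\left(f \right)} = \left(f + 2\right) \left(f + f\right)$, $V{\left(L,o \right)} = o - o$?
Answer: $0$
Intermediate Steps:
$V{\left(L,o \right)} = 0$
$d{\left(f \right)} = - \frac{5}{4} + \frac{f \left(2 + f\right)}{2}$ ($d{\left(f \right)} = - \frac{5}{4} + \frac{\left(f + 2\right) \left(f + f\right)}{4} = - \frac{5}{4} + \frac{\left(2 + f\right) 2 f}{4} = - \frac{5}{4} + \frac{2 f \left(2 + f\right)}{4} = - \frac{5}{4} + \frac{f \left(2 + f\right)}{2}$)
$W{\left(C \right)} = \frac{5}{4} - \frac{C^{2}}{2}$ ($W{\left(C \right)} = C - \left(- \frac{5}{4} + C + \frac{C^{2}}{2}\right) = \frac{5}{4} - \frac{C^{2}}{2}$)
$m{\left(g,J \right)} = 0$ ($m{\left(g,J \right)} = \left(-1\right) 0 = 0$)
$m{\left(W{\left(0 \right)},-2 \right)} \left(-46\right) \left(-27\right) = 0 \left(-46\right) \left(-27\right) = 0 \left(-27\right) = 0$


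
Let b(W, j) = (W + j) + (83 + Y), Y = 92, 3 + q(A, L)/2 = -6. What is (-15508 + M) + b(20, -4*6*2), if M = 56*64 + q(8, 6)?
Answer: -11795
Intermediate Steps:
q(A, L) = -18 (q(A, L) = -6 + 2*(-6) = -6 - 12 = -18)
M = 3566 (M = 56*64 - 18 = 3584 - 18 = 3566)
b(W, j) = 175 + W + j (b(W, j) = (W + j) + (83 + 92) = (W + j) + 175 = 175 + W + j)
(-15508 + M) + b(20, -4*6*2) = (-15508 + 3566) + (175 + 20 - 4*6*2) = -11942 + (175 + 20 - 24*2) = -11942 + (175 + 20 - 48) = -11942 + 147 = -11795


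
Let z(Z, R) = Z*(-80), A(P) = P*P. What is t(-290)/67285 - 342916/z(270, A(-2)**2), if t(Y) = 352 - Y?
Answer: 1154348513/72667800 ≈ 15.885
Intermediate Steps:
A(P) = P**2
z(Z, R) = -80*Z
t(-290)/67285 - 342916/z(270, A(-2)**2) = (352 - 1*(-290))/67285 - 342916/((-80*270)) = (352 + 290)*(1/67285) - 342916/(-21600) = 642*(1/67285) - 342916*(-1/21600) = 642/67285 + 85729/5400 = 1154348513/72667800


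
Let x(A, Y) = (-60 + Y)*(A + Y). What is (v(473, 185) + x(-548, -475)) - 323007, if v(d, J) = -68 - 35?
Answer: 224195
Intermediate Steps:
v(d, J) = -103
(v(473, 185) + x(-548, -475)) - 323007 = (-103 + ((-475)² - 60*(-548) - 60*(-475) - 548*(-475))) - 323007 = (-103 + (225625 + 32880 + 28500 + 260300)) - 323007 = (-103 + 547305) - 323007 = 547202 - 323007 = 224195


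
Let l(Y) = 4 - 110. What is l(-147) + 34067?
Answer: 33961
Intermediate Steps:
l(Y) = -106
l(-147) + 34067 = -106 + 34067 = 33961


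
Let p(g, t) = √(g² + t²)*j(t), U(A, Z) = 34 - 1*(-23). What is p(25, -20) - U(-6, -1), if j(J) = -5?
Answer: -57 - 25*√41 ≈ -217.08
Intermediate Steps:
U(A, Z) = 57 (U(A, Z) = 34 + 23 = 57)
p(g, t) = -5*√(g² + t²) (p(g, t) = √(g² + t²)*(-5) = -5*√(g² + t²))
p(25, -20) - U(-6, -1) = -5*√(25² + (-20)²) - 1*57 = -5*√(625 + 400) - 57 = -25*√41 - 57 = -57 - 25*√41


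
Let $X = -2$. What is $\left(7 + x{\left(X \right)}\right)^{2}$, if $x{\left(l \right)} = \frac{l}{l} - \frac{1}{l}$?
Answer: $\frac{289}{4} \approx 72.25$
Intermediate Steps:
$x{\left(l \right)} = 1 - \frac{1}{l}$
$\left(7 + x{\left(X \right)}\right)^{2} = \left(7 + \frac{-1 - 2}{-2}\right)^{2} = \left(7 - - \frac{3}{2}\right)^{2} = \left(7 + \frac{3}{2}\right)^{2} = \left(\frac{17}{2}\right)^{2} = \frac{289}{4}$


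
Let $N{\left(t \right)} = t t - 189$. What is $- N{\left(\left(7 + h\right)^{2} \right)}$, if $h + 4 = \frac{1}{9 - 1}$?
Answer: $\frac{383519}{4096} \approx 93.633$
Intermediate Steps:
$h = - \frac{31}{8}$ ($h = -4 + \frac{1}{9 - 1} = -4 + \frac{1}{8} = - \frac{31}{8} \approx -3.875$)
$N{\left(t \right)} = -189 + t^{2}$ ($N{\left(t \right)} = t^{2} - 189 = -189 + t^{2}$)
$- N{\left(\left(7 + h\right)^{2} \right)} = - (-189 + \left(\left(7 - \frac{31}{8}\right)^{2}\right)^{2}) = - (-189 + \left(\left(\frac{25}{8}\right)^{2}\right)^{2}) = - (-189 + \left(\frac{625}{64}\right)^{2}) = - (-189 + \frac{390625}{4096}) = \left(-1\right) \left(- \frac{383519}{4096}\right) = \frac{383519}{4096}$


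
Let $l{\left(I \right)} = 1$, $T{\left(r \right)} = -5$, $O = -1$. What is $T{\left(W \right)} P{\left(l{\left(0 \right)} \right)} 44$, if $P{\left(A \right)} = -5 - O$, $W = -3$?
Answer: $880$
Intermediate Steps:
$P{\left(A \right)} = -4$ ($P{\left(A \right)} = -5 - -1 = -5 + 1 = -4$)
$T{\left(W \right)} P{\left(l{\left(0 \right)} \right)} 44 = \left(-5\right) \left(-4\right) 44 = 20 \cdot 44 = 880$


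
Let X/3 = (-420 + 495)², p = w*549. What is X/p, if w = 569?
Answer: 1875/34709 ≈ 0.054021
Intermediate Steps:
p = 312381 (p = 569*549 = 312381)
X = 16875 (X = 3*(-420 + 495)² = 3*75² = 3*5625 = 16875)
X/p = 16875/312381 = 16875*(1/312381) = 1875/34709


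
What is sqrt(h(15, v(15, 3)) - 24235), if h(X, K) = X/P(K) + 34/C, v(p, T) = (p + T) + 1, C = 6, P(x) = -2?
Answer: I*sqrt(872526)/6 ≈ 155.68*I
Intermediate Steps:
v(p, T) = 1 + T + p (v(p, T) = (T + p) + 1 = 1 + T + p)
h(X, K) = 17/3 - X/2 (h(X, K) = X/(-2) + 34/6 = X*(-1/2) + 34*(1/6) = -X/2 + 17/3 = 17/3 - X/2)
sqrt(h(15, v(15, 3)) - 24235) = sqrt((17/3 - 1/2*15) - 24235) = sqrt((17/3 - 15/2) - 24235) = sqrt(-11/6 - 24235) = sqrt(-145421/6) = I*sqrt(872526)/6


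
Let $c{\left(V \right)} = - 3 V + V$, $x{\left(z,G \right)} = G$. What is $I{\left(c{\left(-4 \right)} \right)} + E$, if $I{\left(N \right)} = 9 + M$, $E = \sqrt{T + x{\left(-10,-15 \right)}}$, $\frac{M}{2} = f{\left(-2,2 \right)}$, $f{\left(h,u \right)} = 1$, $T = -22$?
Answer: $11 + i \sqrt{37} \approx 11.0 + 6.0828 i$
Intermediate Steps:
$M = 2$ ($M = 2 \cdot 1 = 2$)
$c{\left(V \right)} = - 2 V$
$E = i \sqrt{37}$ ($E = \sqrt{-22 - 15} = \sqrt{-37} = i \sqrt{37} \approx 6.0828 i$)
$I{\left(N \right)} = 11$ ($I{\left(N \right)} = 9 + 2 = 11$)
$I{\left(c{\left(-4 \right)} \right)} + E = 11 + i \sqrt{37}$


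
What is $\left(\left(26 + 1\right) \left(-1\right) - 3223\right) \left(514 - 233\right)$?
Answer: $-913250$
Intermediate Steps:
$\left(\left(26 + 1\right) \left(-1\right) - 3223\right) \left(514 - 233\right) = \left(27 \left(-1\right) - 3223\right) 281 = \left(-27 - 3223\right) 281 = \left(-3250\right) 281 = -913250$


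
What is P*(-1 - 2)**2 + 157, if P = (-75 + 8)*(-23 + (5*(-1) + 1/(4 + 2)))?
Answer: 33881/2 ≈ 16941.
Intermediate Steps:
P = 11189/6 (P = -67*(-23 + (-5 + 1/6)) = -67*(-23 - 29/6) = -67*(-167/6) = 11189/6 ≈ 1864.8)
P*(-1 - 2)**2 + 157 = 11189*(-1 - 2)**2/6 + 157 = (11189/6)*(-3)**2 + 157 = (11189/6)*9 + 157 = 33567/2 + 157 = 33881/2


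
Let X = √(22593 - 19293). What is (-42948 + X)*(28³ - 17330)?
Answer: -198505656 + 46220*√33 ≈ -1.9824e+8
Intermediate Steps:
X = 10*√33 (X = √3300 = 10*√33 ≈ 57.446)
(-42948 + X)*(28³ - 17330) = (-42948 + 10*√33)*(28³ - 17330) = (-42948 + 10*√33)*(21952 - 17330) = (-42948 + 10*√33)*4622 = -198505656 + 46220*√33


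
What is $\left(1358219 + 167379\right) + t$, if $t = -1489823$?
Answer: $35775$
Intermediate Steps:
$\left(1358219 + 167379\right) + t = \left(1358219 + 167379\right) - 1489823 = 1525598 - 1489823 = 35775$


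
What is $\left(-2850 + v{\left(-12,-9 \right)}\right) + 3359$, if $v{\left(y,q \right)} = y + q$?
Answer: $488$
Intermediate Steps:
$v{\left(y,q \right)} = q + y$
$\left(-2850 + v{\left(-12,-9 \right)}\right) + 3359 = \left(-2850 - 21\right) + 3359 = -2871 + 3359 = 488$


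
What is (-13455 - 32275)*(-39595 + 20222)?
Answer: 885927290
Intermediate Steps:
(-13455 - 32275)*(-39595 + 20222) = -45730*(-19373) = 885927290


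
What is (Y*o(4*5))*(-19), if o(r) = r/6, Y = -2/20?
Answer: 19/3 ≈ 6.3333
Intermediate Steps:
Y = -⅒ (Y = -2*1/20 = -⅒ ≈ -0.10000)
o(r) = r/6 (o(r) = r*(⅙) = r/6)
(Y*o(4*5))*(-19) = -4*5/60*(-19) = -20/60*(-19) = -⅒*10/3*(-19) = -⅓*(-19) = 19/3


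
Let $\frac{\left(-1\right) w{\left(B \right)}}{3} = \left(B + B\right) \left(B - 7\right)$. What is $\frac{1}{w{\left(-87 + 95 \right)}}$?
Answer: $- \frac{1}{48} \approx -0.020833$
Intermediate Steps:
$w{\left(B \right)} = - 6 B \left(-7 + B\right)$ ($w{\left(B \right)} = - 3 \left(B + B\right) \left(B - 7\right) = - 3 \cdot 2 B \left(-7 + B\right) = - 6 B \left(-7 + B\right)$)
$\frac{1}{w{\left(-87 + 95 \right)}} = \frac{1}{6 \left(-87 + 95\right) \left(7 - \left(-87 + 95\right)\right)} = \frac{1}{6 \cdot 8 \left(7 - 8\right)} = \frac{1}{6 \cdot 8 \left(-1\right)} = \frac{1}{-48} = - \frac{1}{48}$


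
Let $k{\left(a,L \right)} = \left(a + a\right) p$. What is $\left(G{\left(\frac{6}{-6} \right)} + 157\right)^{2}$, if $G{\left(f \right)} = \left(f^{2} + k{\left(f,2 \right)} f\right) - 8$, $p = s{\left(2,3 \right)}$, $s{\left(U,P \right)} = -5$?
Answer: $19600$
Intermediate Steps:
$p = -5$
$k{\left(a,L \right)} = - 10 a$ ($k{\left(a,L \right)} = \left(a + a\right) \left(-5\right) = 2 a \left(-5\right) = - 10 a$)
$G{\left(f \right)} = -8 - 9 f^{2}$ ($G{\left(f \right)} = \left(f^{2} + - 10 f f\right) - 8 = \left(f^{2} - 10 f^{2}\right) - 8 = - 9 f^{2} - 8 = -8 - 9 f^{2}$)
$\left(G{\left(\frac{6}{-6} \right)} + 157\right)^{2} = \left(\left(-8 - 9 \left(\frac{6}{-6}\right)^{2}\right) + 157\right)^{2} = \left(\left(-8 - 9 \left(6 \left(- \frac{1}{6}\right)\right)^{2}\right) + 157\right)^{2} = \left(\left(-8 - 9 \left(-1\right)^{2}\right) + 157\right)^{2} = \left(\left(-8 - 9\right) + 157\right)^{2} = \left(-17 + 157\right)^{2} = 140^{2} = 19600$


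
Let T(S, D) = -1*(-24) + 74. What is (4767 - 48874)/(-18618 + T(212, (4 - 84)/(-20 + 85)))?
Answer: 44107/18520 ≈ 2.3816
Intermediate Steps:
T(S, D) = 98 (T(S, D) = 24 + 74 = 98)
(4767 - 48874)/(-18618 + T(212, (4 - 84)/(-20 + 85))) = (4767 - 48874)/(-18618 + 98) = -44107/(-18520) = -44107*(-1/18520) = 44107/18520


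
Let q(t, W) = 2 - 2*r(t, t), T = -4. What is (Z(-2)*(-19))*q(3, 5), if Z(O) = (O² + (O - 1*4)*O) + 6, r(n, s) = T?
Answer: -4180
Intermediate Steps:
r(n, s) = -4
q(t, W) = 10 (q(t, W) = 2 - 2*(-4) = 2 + 8 = 10)
Z(O) = 6 + O² + O*(-4 + O) (Z(O) = (O² + (O - 4)*O) + 6 = (O² + (-4 + O)*O) + 6 = (O² + O*(-4 + O)) + 6 = 6 + O² + O*(-4 + O))
(Z(-2)*(-19))*q(3, 5) = ((6 - 4*(-2) + 2*(-2)²)*(-19))*10 = ((6 + 8 + 2*4)*(-19))*10 = ((6 + 8 + 8)*(-19))*10 = (22*(-19))*10 = -418*10 = -4180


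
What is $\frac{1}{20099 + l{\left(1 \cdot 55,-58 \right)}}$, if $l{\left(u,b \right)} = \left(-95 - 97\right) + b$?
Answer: $\frac{1}{19849} \approx 5.038 \cdot 10^{-5}$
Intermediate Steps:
$l{\left(u,b \right)} = -192 + b$
$\frac{1}{20099 + l{\left(1 \cdot 55,-58 \right)}} = \frac{1}{20099 - 250} = \frac{1}{19849}$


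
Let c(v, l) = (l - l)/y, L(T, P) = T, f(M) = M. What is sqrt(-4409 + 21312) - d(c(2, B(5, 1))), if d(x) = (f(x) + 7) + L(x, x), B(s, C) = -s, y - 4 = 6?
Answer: -7 + sqrt(16903) ≈ 123.01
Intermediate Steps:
y = 10 (y = 4 + 6 = 10)
c(v, l) = 0 (c(v, l) = (l - l)/10 = 0*(1/10) = 0)
d(x) = 7 + 2*x (d(x) = (x + 7) + x = (7 + x) + x = 7 + 2*x)
sqrt(-4409 + 21312) - d(c(2, B(5, 1))) = sqrt(-4409 + 21312) - (7 + 2*0) = sqrt(16903) - (7 + 0) = sqrt(16903) - 1*7 = sqrt(16903) - 7 = -7 + sqrt(16903)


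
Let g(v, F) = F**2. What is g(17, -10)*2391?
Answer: 239100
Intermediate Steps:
g(17, -10)*2391 = (-10)**2*2391 = 100*2391 = 239100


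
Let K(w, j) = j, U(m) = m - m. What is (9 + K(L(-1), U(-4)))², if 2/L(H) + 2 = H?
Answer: 81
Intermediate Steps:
U(m) = 0
L(H) = 2/(-2 + H)
(9 + K(L(-1), U(-4)))² = (9 + 0)² = 9² = 81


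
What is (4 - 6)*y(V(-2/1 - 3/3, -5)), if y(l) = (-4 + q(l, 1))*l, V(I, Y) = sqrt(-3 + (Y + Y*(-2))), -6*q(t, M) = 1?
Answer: 25*sqrt(2)/3 ≈ 11.785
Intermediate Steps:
q(t, M) = -1/6 (q(t, M) = -1/6*1 = -1/6)
V(I, Y) = sqrt(-3 - Y) (V(I, Y) = sqrt(-3 + (Y - 2*Y)) = sqrt(-3 - Y))
y(l) = -25*l/6 (y(l) = (-4 - 1/6)*l = -25*l/6)
(4 - 6)*y(V(-2/1 - 3/3, -5)) = (4 - 6)*(-25*sqrt(-3 - 1*(-5))/6) = -(-25)*sqrt(-3 + 5)/3 = -(-25)*sqrt(2)/3 = 25*sqrt(2)/3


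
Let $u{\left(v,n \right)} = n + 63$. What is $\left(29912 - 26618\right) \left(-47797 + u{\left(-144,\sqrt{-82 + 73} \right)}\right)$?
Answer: $-157235796 + 9882 i \approx -1.5724 \cdot 10^{8} + 9882.0 i$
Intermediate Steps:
$u{\left(v,n \right)} = 63 + n$
$\left(29912 - 26618\right) \left(-47797 + u{\left(-144,\sqrt{-82 + 73} \right)}\right) = \left(29912 - 26618\right) \left(-47797 + \left(63 + \sqrt{-82 + 73}\right)\right) = 3294 \left(-47797 + \left(63 + \sqrt{-9}\right)\right) = 3294 \left(-47797 + \left(63 + 3 i\right)\right) = 3294 \left(-47734 + 3 i\right) = -157235796 + 9882 i$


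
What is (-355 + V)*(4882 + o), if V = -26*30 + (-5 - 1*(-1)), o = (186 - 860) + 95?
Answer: -4901117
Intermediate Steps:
o = -579 (o = -674 + 95 = -579)
V = -784 (V = -780 + (-5 + 1) = -780 - 4 = -784)
(-355 + V)*(4882 + o) = (-355 - 784)*(4882 - 579) = -1139*4303 = -4901117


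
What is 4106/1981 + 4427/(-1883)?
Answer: -148327/532889 ≈ -0.27835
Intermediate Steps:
4106/1981 + 4427/(-1883) = 4106*(1/1981) + 4427*(-1/1883) = 4106/1981 - 4427/1883 = -148327/532889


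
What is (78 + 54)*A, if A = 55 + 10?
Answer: 8580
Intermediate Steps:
A = 65
(78 + 54)*A = (78 + 54)*65 = 132*65 = 8580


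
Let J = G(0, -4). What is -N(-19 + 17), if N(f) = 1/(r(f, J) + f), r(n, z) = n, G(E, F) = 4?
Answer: 1/4 ≈ 0.25000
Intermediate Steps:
J = 4
N(f) = 1/(2*f) (N(f) = 1/(f + f) = 1/(2*f))
-N(-19 + 17) = -1/(2*(-19 + 17)) = -1/(2*(-2)) = -(-1)/(2*2) = -1*(-1/4) = 1/4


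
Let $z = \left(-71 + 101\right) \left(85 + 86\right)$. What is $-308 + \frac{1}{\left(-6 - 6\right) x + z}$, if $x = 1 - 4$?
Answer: $- \frac{1591127}{5166} \approx -308.0$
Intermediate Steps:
$x = -3$ ($x = 1 - 4 = -3$)
$z = 5130$ ($z = 30 \cdot 171 = 5130$)
$-308 + \frac{1}{\left(-6 - 6\right) x + z} = -308 + \frac{1}{\left(-6 - 6\right) \left(-3\right) + 5130} = -308 + \frac{1}{\left(-12\right) \left(-3\right) + 5130} = -308 + \frac{1}{36 + 5130} = -308 + \frac{1}{5166} = - \frac{1591127}{5166}$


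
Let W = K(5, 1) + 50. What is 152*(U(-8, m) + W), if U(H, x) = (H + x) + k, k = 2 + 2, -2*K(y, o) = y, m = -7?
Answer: 5548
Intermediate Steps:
K(y, o) = -y/2
k = 4
W = 95/2 (W = -½*5 + 50 = -5/2 + 50 = 95/2 ≈ 47.500)
U(H, x) = 4 + H + x (U(H, x) = (H + x) + 4 = 4 + H + x)
152*(U(-8, m) + W) = 152*((4 - 8 - 7) + 95/2) = 152*(-11 + 95/2) = 152*(73/2) = 5548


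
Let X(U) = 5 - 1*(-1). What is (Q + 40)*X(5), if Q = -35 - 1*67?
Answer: -372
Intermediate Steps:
X(U) = 6 (X(U) = 5 + 1 = 6)
Q = -102 (Q = -35 - 67 = -102)
(Q + 40)*X(5) = (-102 + 40)*6 = -62*6 = -372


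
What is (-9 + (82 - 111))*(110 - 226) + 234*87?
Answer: 24766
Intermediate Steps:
(-9 + (82 - 111))*(110 - 226) + 234*87 = (-9 - 29)*(-116) + 20358 = -38*(-116) + 20358 = 4408 + 20358 = 24766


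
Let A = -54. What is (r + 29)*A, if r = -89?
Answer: 3240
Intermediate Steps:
(r + 29)*A = (-89 + 29)*(-54) = -60*(-54) = 3240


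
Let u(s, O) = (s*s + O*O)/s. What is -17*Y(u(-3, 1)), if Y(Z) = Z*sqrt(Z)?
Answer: 170*I*sqrt(30)/9 ≈ 103.46*I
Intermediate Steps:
u(s, O) = (O**2 + s**2)/s (u(s, O) = (s**2 + O**2)/s = (O**2 + s**2)/s)
Y(Z) = Z**(3/2)
-17*Y(u(-3, 1)) = -17*(-3 + 1**2/(-3))**(3/2) = -17*(-3 + 1*(-1/3))**(3/2) = -17*(-3 - 1/3)**(3/2) = -(-170)*I*sqrt(30)/9 = 170*I*sqrt(30)/9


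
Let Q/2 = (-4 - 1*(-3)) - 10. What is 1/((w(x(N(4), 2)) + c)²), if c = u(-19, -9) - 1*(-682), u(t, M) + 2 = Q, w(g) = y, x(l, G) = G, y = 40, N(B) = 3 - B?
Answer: 1/487204 ≈ 2.0525e-6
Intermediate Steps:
w(g) = 40
Q = -22 (Q = 2*((-4 - 1*(-3)) - 10) = 2*((-4 + 3) - 10) = 2*(-1 - 10) = 2*(-11) = -22)
u(t, M) = -24 (u(t, M) = -2 - 22 = -24)
c = 658 (c = -24 - 1*(-682) = -24 + 682 = 658)
1/((w(x(N(4), 2)) + c)²) = 1/((40 + 658)²) = 1/(698²) = 1/487204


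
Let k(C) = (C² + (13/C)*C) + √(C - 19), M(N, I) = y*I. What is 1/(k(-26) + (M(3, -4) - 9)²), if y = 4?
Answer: 146/191849 - I*√5/575547 ≈ 0.00076102 - 3.8851e-6*I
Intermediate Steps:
M(N, I) = 4*I
k(C) = 13 + C² + √(-19 + C) (k(C) = (C² + 13) + √(-19 + C) = (13 + C²) + √(-19 + C) = 13 + C² + √(-19 + C))
1/(k(-26) + (M(3, -4) - 9)²) = 1/((13 + (-26)² + √(-19 - 26)) + (4*(-4) - 9)²) = 1/((13 + 676 + √(-45)) + (-16 - 9)²) = 1/((13 + 676 + 3*I*√5) + (-25)²) = 1/((689 + 3*I*√5) + 625) = 1/(1314 + 3*I*√5)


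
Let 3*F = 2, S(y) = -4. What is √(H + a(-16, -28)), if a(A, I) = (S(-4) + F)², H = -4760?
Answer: 2*I*√10685/3 ≈ 68.912*I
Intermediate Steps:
F = ⅔ (F = (⅓)*2 = ⅔ ≈ 0.66667)
a(A, I) = 100/9 (a(A, I) = (-4 + ⅔)² = (-10/3)² = 100/9)
√(H + a(-16, -28)) = √(-4760 + 100/9) = √(-42740/9) = 2*I*√10685/3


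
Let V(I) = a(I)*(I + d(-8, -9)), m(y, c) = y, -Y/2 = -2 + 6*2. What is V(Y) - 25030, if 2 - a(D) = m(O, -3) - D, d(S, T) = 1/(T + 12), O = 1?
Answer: -73969/3 ≈ -24656.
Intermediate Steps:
Y = -20 (Y = -2*(-2 + 6*2) = -2*(-2 + 12) = -2*10 = -20)
d(S, T) = 1/(12 + T)
a(D) = 1 + D (a(D) = 2 - (1 - D) = 2 + (-1 + D) = 1 + D)
V(I) = (1 + I)*(⅓ + I) (V(I) = (1 + I)*(I + 1/(12 - 9)) = (1 + I)*(I + 1/3) = (1 + I)*(I + ⅓) = (1 + I)*(⅓ + I))
V(Y) - 25030 = (1 - 20)*(1 + 3*(-20))/3 - 25030 = (⅓)*(-19)*(1 - 60) - 25030 = (⅓)*(-19)*(-59) - 25030 = 1121/3 - 25030 = -73969/3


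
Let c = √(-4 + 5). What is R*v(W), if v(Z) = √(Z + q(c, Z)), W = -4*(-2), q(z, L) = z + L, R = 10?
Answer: 10*√17 ≈ 41.231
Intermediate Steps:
c = 1 (c = √1 = 1)
q(z, L) = L + z
W = 8
v(Z) = √(1 + 2*Z) (v(Z) = √(Z + (Z + 1)) = √(Z + (1 + Z)) = √(1 + 2*Z))
R*v(W) = 10*√(1 + 2*8) = 10*√(1 + 16) = 10*√17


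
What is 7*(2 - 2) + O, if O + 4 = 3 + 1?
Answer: 0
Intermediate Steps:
O = 0 (O = -4 + (3 + 1) = -4 + 4 = 0)
7*(2 - 2) + O = 7*(2 - 2) + 0 = 7*0 + 0 = 0 + 0 = 0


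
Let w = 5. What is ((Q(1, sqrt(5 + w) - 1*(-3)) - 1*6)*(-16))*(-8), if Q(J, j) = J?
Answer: -640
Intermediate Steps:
((Q(1, sqrt(5 + w) - 1*(-3)) - 1*6)*(-16))*(-8) = ((1 - 1*6)*(-16))*(-8) = ((1 - 6)*(-16))*(-8) = -5*(-16)*(-8) = 80*(-8) = -640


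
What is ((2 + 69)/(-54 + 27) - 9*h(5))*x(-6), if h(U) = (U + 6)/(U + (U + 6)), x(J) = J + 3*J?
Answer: 3809/18 ≈ 211.61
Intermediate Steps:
x(J) = 4*J
h(U) = (6 + U)/(6 + 2*U) (h(U) = (6 + U)/(U + (6 + U)) = (6 + U)/(6 + 2*U))
((2 + 69)/(-54 + 27) - 9*h(5))*x(-6) = ((2 + 69)/(-54 + 27) - 9*(6 + 5)/(2*(3 + 5)))*(4*(-6)) = (71/(-27) - 9*11/(2*8))*(-24) = (71*(-1/27) - 9*11/(2*8))*(-24) = (-71/27 - 9*11/16)*(-24) = (-71/27 - 99/16)*(-24) = -3809/432*(-24) = 3809/18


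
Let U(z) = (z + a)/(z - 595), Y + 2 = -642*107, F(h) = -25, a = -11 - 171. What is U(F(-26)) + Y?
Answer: -42591313/620 ≈ -68696.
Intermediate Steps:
a = -182
Y = -68696 (Y = -2 - 642*107 = -2 - 68694 = -68696)
U(z) = (-182 + z)/(-595 + z) (U(z) = (z - 182)/(z - 595) = (-182 + z)/(-595 + z))
U(F(-26)) + Y = (-182 - 25)/(-595 - 25) - 68696 = -207/(-620) - 68696 = -1/620*(-207) - 68696 = 207/620 - 68696 = -42591313/620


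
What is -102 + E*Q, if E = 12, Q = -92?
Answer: -1206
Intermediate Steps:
-102 + E*Q = -102 + 12*(-92) = -102 - 1104 = -1206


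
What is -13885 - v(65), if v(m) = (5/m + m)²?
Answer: -3062281/169 ≈ -18120.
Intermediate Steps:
v(m) = (m + 5/m)²
-13885 - v(65) = -13885 - (5 + 65²)²/65² = -13885 - (5 + 4225)²/4225 = -13885 - 4230²/4225 = -13885 - 17892900/4225 = -13885 - 1*715716/169 = -13885 - 715716/169 = -3062281/169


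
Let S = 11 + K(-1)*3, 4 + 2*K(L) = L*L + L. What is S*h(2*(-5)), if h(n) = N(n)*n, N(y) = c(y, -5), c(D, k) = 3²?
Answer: -450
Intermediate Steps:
c(D, k) = 9
K(L) = -2 + L/2 + L²/2 (K(L) = -2 + (L*L + L)/2 = -2 + (L² + L)/2 = -2 + (L + L²)/2 = -2 + (L/2 + L²/2) = -2 + L/2 + L²/2)
N(y) = 9
S = 5 (S = 11 + (-2 + (½)*(-1) + (½)*(-1)²)*3 = 11 + (-2 - ½ + (½)*1)*3 = 11 + (-2 - ½ + ½)*3 = 11 - 2*3 = 11 - 6 = 5)
h(n) = 9*n
S*h(2*(-5)) = 5*(9*(2*(-5))) = 5*(9*(-10)) = 5*(-90) = -450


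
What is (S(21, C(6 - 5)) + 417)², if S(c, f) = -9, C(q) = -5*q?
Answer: 166464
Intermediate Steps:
(S(21, C(6 - 5)) + 417)² = (-9 + 417)² = 408² = 166464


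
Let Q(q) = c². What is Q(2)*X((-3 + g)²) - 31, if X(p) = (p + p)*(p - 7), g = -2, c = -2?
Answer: 3569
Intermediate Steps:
Q(q) = 4 (Q(q) = (-2)² = 4)
X(p) = 2*p*(-7 + p) (X(p) = (2*p)*(-7 + p) = 2*p*(-7 + p))
Q(2)*X((-3 + g)²) - 31 = 4*(2*(-3 - 2)²*(-7 + (-3 - 2)²)) - 31 = 4*(2*(-5)²*(-7 + (-5)²)) - 31 = 4*(2*25*(-7 + 25)) - 31 = 4*(2*25*18) - 31 = 4*900 - 31 = 3600 - 31 = 3569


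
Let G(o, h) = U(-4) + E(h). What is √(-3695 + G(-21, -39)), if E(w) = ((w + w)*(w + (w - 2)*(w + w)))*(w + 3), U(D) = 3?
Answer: 2*√2216695 ≈ 2977.7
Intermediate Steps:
E(w) = 2*w*(3 + w)*(w + 2*w*(-2 + w)) (E(w) = ((2*w)*(w + (-2 + w)*(2*w)))*(3 + w) = ((2*w)*(w + 2*w*(-2 + w)))*(3 + w) = (2*w*(w + 2*w*(-2 + w)))*(3 + w) = 2*w*(3 + w)*(w + 2*w*(-2 + w)))
G(o, h) = 3 + h²*(-18 + 4*h² + 6*h)
√(-3695 + G(-21, -39)) = √(-3695 + (3 + (-39)²*(-18 + 4*(-39)² + 6*(-39)))) = √(-3695 + (3 + 1521*(-18 + 4*1521 - 234))) = √(-3695 + (3 + 1521*(-18 + 6084 - 234))) = √(-3695 + (3 + 1521*5832)) = √(-3695 + (3 + 8870472)) = √(-3695 + 8870475) = √8866780 = 2*√2216695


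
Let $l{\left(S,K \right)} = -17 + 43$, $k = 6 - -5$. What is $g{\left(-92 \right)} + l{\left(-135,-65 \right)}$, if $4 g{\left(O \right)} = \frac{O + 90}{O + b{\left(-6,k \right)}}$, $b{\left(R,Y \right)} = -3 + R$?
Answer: $\frac{5253}{202} \approx 26.005$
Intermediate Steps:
$k = 11$ ($k = 6 + 5 = 11$)
$l{\left(S,K \right)} = 26$
$g{\left(O \right)} = \frac{90 + O}{4 \left(-9 + O\right)}$ ($g{\left(O \right)} = \frac{\left(O + 90\right) \frac{1}{O - 9}}{4} = \frac{\left(90 + O\right) \frac{1}{O - 9}}{4} = \frac{\left(90 + O\right) \frac{1}{-9 + O}}{4} = \frac{\frac{1}{-9 + O} \left(90 + O\right)}{4} = \frac{90 + O}{4 \left(-9 + O\right)}$)
$g{\left(-92 \right)} + l{\left(-135,-65 \right)} = \frac{90 - 92}{4 \left(-9 - 92\right)} + 26 = \frac{1}{4} \frac{1}{-101} \left(-2\right) + 26 = \frac{1}{4} \left(- \frac{1}{101}\right) \left(-2\right) + 26 = \frac{1}{202} + 26 = \frac{5253}{202}$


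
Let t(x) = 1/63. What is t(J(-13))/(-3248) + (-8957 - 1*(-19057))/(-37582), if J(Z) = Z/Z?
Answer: -1033369991/3845089584 ≈ -0.26875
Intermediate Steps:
J(Z) = 1
t(x) = 1/63
t(J(-13))/(-3248) + (-8957 - 1*(-19057))/(-37582) = (1/63)/(-3248) + (-8957 - 1*(-19057))/(-37582) = (1/63)*(-1/3248) + (-8957 + 19057)*(-1/37582) = -1/204624 + 10100*(-1/37582) = -1/204624 - 5050/18791 = -1033369991/3845089584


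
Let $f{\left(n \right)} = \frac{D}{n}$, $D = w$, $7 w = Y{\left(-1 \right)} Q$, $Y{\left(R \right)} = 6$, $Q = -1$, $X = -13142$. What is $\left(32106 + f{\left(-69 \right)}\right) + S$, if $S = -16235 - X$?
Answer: $\frac{4671095}{161} \approx 29013.0$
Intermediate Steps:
$w = - \frac{6}{7}$ ($w = \frac{6 \left(-1\right)}{7} = \frac{1}{7} \left(-6\right) = - \frac{6}{7} \approx -0.85714$)
$D = - \frac{6}{7} \approx -0.85714$
$S = -3093$ ($S = -16235 - -13142 = -16235 + 13142 = -3093$)
$f{\left(n \right)} = - \frac{6}{7 n}$
$\left(32106 + f{\left(-69 \right)}\right) + S = \left(32106 - \frac{6}{7 \left(-69\right)}\right) - 3093 = \left(32106 - - \frac{2}{161}\right) - 3093 = \left(32106 + \frac{2}{161}\right) - 3093 = \frac{5169068}{161} - 3093 = \frac{4671095}{161}$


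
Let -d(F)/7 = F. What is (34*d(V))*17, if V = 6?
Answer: -24276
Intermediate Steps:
d(F) = -7*F
(34*d(V))*17 = (34*(-7*6))*17 = (34*(-42))*17 = -1428*17 = -24276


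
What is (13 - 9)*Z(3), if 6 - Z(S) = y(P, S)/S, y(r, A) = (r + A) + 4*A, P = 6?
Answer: -4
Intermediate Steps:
y(r, A) = r + 5*A (y(r, A) = (A + r) + 4*A = r + 5*A)
Z(S) = 6 - (6 + 5*S)/S
(13 - 9)*Z(3) = (13 - 9)*((-6 + 3)/3) = 4*((⅓)*(-3)) = 4*(-1) = -4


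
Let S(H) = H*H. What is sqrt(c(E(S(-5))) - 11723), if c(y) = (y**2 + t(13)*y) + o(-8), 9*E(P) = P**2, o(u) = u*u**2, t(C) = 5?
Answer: I*sqrt(572285)/9 ≈ 84.055*I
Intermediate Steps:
S(H) = H**2
o(u) = u**3
E(P) = P**2/9
c(y) = -512 + y**2 + 5*y (c(y) = (y**2 + 5*y) + (-8)**3 = (y**2 + 5*y) - 512 = -512 + y**2 + 5*y)
sqrt(c(E(S(-5))) - 11723) = sqrt((-512 + (((-5)**2)**2/9)**2 + 5*(((-5)**2)**2/9)) - 11723) = sqrt((-512 + ((1/9)*25**2)**2 + 5*((1/9)*25**2)) - 11723) = sqrt((-512 + ((1/9)*625)**2 + 5*((1/9)*625)) - 11723) = sqrt((-512 + (625/9)**2 + 5*(625/9)) - 11723) = sqrt((-512 + 390625/81 + 3125/9) - 11723) = sqrt(377278/81 - 11723) = sqrt(-572285/81) = I*sqrt(572285)/9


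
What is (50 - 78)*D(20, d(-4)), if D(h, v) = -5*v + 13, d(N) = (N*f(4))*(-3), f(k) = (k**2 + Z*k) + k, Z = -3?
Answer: 13076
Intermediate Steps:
f(k) = k**2 - 2*k (f(k) = (k**2 - 3*k) + k = k**2 - 2*k)
d(N) = -24*N (d(N) = (N*(4*(-2 + 4)))*(-3) = (N*(4*2))*(-3) = (N*8)*(-3) = (8*N)*(-3) = -24*N)
D(h, v) = 13 - 5*v
(50 - 78)*D(20, d(-4)) = (50 - 78)*(13 - (-120)*(-4)) = -28*(13 - 5*96) = -28*(13 - 480) = -28*(-467) = 13076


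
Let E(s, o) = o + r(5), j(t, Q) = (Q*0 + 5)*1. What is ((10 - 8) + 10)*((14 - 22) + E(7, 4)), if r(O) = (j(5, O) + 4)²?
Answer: 924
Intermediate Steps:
j(t, Q) = 5 (j(t, Q) = (0 + 5)*1 = 5*1 = 5)
r(O) = 81 (r(O) = (5 + 4)² = 9² = 81)
E(s, o) = 81 + o (E(s, o) = o + 81 = 81 + o)
((10 - 8) + 10)*((14 - 22) + E(7, 4)) = ((10 - 8) + 10)*((14 - 22) + (81 + 4)) = (2 + 10)*(-8 + 85) = 12*77 = 924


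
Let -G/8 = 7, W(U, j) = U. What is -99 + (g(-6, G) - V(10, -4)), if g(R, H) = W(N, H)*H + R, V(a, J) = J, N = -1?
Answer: -45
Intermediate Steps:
G = -56 (G = -8*7 = -56)
g(R, H) = R - H (g(R, H) = -H + R = R - H)
-99 + (g(-6, G) - V(10, -4)) = -99 + ((-6 - 1*(-56)) - 1*(-4)) = -99 + ((-6 + 56) + 4) = -99 + (50 + 4) = -99 + 54 = -45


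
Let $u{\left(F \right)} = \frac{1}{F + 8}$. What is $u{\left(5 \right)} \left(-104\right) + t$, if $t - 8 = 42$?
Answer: $42$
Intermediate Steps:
$t = 50$ ($t = 8 + 42 = 50$)
$u{\left(F \right)} = \frac{1}{8 + F}$
$u{\left(5 \right)} \left(-104\right) + t = \frac{1}{8 + 5} \left(-104\right) + 50 = \frac{1}{13} \left(-104\right) + 50 = -8 + 50 = 42$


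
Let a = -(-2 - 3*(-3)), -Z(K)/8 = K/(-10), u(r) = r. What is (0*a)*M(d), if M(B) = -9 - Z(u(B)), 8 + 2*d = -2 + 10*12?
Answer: 0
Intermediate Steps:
Z(K) = 4*K/5 (Z(K) = -8*K/(-10) = -8*K*(-1)/10 = -(-4)*K/5 = 4*K/5)
d = 55 (d = -4 + (-2 + 10*12)/2 = -4 + (-2 + 120)/2 = -4 + (½)*118 = -4 + 59 = 55)
M(B) = -9 - 4*B/5
a = -7 (a = -(-2 + 9) = -1*7 = -7)
(0*a)*M(d) = (0*(-7))*(-9 - ⅘*55) = 0*(-9 - 44) = 0*(-53) = 0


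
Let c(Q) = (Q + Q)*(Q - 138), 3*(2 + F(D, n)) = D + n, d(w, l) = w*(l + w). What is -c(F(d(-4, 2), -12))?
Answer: -8480/9 ≈ -942.22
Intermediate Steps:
F(D, n) = -2 + D/3 + n/3 (F(D, n) = -2 + (D + n)/3 = -2 + (D/3 + n/3) = -2 + D/3 + n/3)
c(Q) = 2*Q*(-138 + Q) (c(Q) = (2*Q)*(-138 + Q) = 2*Q*(-138 + Q))
-c(F(d(-4, 2), -12)) = -2*(-2 + (-4*(2 - 4))/3 + (⅓)*(-12))*(-138 + (-2 + (-4*(2 - 4))/3 + (⅓)*(-12))) = -2*(-2 + (-4*(-2))/3 - 4)*(-138 + (-2 + (-4*(-2))/3 - 4)) = -2*(-2 + (⅓)*8 - 4)*(-138 + (-2 + (⅓)*8 - 4)) = -2*(-2 + 8/3 - 4)*(-138 + (-2 + 8/3 - 4)) = -2*(-10)*(-138 - 10/3)/3 = -2*(-10)*(-424)/(3*3) = -1*8480/9 = -8480/9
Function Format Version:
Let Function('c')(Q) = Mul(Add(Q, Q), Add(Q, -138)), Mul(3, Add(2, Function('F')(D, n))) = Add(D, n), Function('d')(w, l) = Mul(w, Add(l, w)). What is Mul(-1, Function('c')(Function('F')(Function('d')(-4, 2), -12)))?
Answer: Rational(-8480, 9) ≈ -942.22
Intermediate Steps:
Function('F')(D, n) = Add(-2, Mul(Rational(1, 3), D), Mul(Rational(1, 3), n)) (Function('F')(D, n) = Add(-2, Mul(Rational(1, 3), Add(D, n))) = Add(-2, Add(Mul(Rational(1, 3), D), Mul(Rational(1, 3), n))) = Add(-2, Mul(Rational(1, 3), D), Mul(Rational(1, 3), n)))
Function('c')(Q) = Mul(2, Q, Add(-138, Q)) (Function('c')(Q) = Mul(Mul(2, Q), Add(-138, Q)) = Mul(2, Q, Add(-138, Q)))
Mul(-1, Function('c')(Function('F')(Function('d')(-4, 2), -12))) = Mul(-1, Mul(2, Add(-2, Mul(Rational(1, 3), Mul(-4, Add(2, -4))), Mul(Rational(1, 3), -12)), Add(-138, Add(-2, Mul(Rational(1, 3), Mul(-4, Add(2, -4))), Mul(Rational(1, 3), -12))))) = Mul(-1, Mul(2, Add(-2, Mul(Rational(1, 3), Mul(-4, -2)), -4), Add(-138, Add(-2, Mul(Rational(1, 3), Mul(-4, -2)), -4)))) = Mul(-1, Mul(2, Add(-2, Mul(Rational(1, 3), 8), -4), Add(-138, Add(-2, Mul(Rational(1, 3), 8), -4)))) = Mul(-1, Mul(2, Add(-2, Rational(8, 3), -4), Add(-138, Add(-2, Rational(8, 3), -4)))) = Mul(-1, Mul(2, Rational(-10, 3), Add(-138, Rational(-10, 3)))) = Mul(-1, Mul(2, Rational(-10, 3), Rational(-424, 3))) = Mul(-1, Rational(8480, 9)) = Rational(-8480, 9)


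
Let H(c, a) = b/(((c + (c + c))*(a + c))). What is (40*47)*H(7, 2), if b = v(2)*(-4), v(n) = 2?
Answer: -15040/189 ≈ -79.577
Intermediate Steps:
b = -8 (b = 2*(-4) = -8)
H(c, a) = -8/(3*c*(a + c)) (H(c, a) = -8*1/((a + c)*(c + (c + c))) = -8*1/((a + c)*(c + 2*c)) = -8*1/(3*c*(a + c)) = -8/(3*c*(a + c)))
(40*47)*H(7, 2) = (40*47)*(-8/3/(7*(2 + 7))) = 1880*(-8/3*1/7/9) = 1880*(-8/3*1/7*1/9) = 1880*(-8/189) = -15040/189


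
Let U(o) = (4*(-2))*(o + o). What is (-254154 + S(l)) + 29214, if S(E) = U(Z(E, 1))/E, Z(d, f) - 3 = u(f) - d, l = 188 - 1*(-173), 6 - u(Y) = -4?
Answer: -81197772/361 ≈ -2.2492e+5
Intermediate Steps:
u(Y) = 10 (u(Y) = 6 - 1*(-4) = 6 + 4 = 10)
l = 361 (l = 188 + 173 = 361)
Z(d, f) = 13 - d (Z(d, f) = 3 + (10 - d) = 13 - d)
U(o) = -16*o
S(E) = (-208 + 16*E)/E (S(E) = (-16*(13 - E))/E = (-208 + 16*E)/E)
(-254154 + S(l)) + 29214 = (-254154 + (16 - 208/361)) + 29214 = (-254154 + 5568/361) + 29214 = -91744026/361 + 29214 = -81197772/361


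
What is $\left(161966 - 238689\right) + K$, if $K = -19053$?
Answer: $-95776$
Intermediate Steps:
$\left(161966 - 238689\right) + K = \left(161966 - 238689\right) - 19053 = -76723 - 19053 = -95776$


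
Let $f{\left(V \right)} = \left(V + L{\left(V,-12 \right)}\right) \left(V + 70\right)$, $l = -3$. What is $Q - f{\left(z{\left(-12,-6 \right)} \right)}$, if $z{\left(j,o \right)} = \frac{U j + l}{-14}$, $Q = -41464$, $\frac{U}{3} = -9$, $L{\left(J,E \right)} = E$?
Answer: $- \frac{7804693}{196} \approx -39820.0$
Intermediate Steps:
$U = -27$ ($U = 3 \left(-9\right) = -27$)
$z{\left(j,o \right)} = \frac{3}{14} + \frac{27 j}{14}$ ($z{\left(j,o \right)} = \frac{- 27 j - 3}{-14} = \left(-3 - 27 j\right) \left(- \frac{1}{14}\right) = \frac{3}{14} + \frac{27 j}{14}$)
$f{\left(V \right)} = \left(-12 + V\right) \left(70 + V\right)$ ($f{\left(V \right)} = \left(V - 12\right) \left(V + 70\right) = \left(-12 + V\right) \left(70 + V\right)$)
$Q - f{\left(z{\left(-12,-6 \right)} \right)} = -41464 - \left(-840 + \left(\frac{3}{14} + \frac{27}{14} \left(-12\right)\right)^{2} + 58 \left(\frac{3}{14} + \frac{27}{14} \left(-12\right)\right)\right) = -41464 - \left(-840 + \left(\frac{3}{14} - \frac{162}{7}\right)^{2} + 58 \left(\frac{3}{14} - \frac{162}{7}\right)\right) = -41464 - \left(-840 + \left(- \frac{321}{14}\right)^{2} + 58 \left(- \frac{321}{14}\right)\right) = -41464 - \left(-840 + \frac{103041}{196} - \frac{9309}{7}\right) = -41464 - - \frac{322251}{196} = -41464 + \frac{322251}{196} = - \frac{7804693}{196}$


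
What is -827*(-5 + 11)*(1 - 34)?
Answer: 163746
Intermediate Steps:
-827*(-5 + 11)*(1 - 34) = -4962*(-33) = -827*(-198) = 163746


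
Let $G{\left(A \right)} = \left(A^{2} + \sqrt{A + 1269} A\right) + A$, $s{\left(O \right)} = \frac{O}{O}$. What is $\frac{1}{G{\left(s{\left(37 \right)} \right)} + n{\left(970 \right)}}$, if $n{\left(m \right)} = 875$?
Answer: $\frac{877}{767859} - \frac{\sqrt{1270}}{767859} \approx 0.0010957$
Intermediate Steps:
$s{\left(O \right)} = 1$
$G{\left(A \right)} = A + A^{2} + A \sqrt{1269 + A}$ ($G{\left(A \right)} = \left(A^{2} + \sqrt{1269 + A} A\right) + A = \left(A^{2} + A \sqrt{1269 + A}\right) + A = A + A^{2} + A \sqrt{1269 + A}$)
$\frac{1}{G{\left(s{\left(37 \right)} \right)} + n{\left(970 \right)}} = \frac{1}{1 \left(1 + 1 + \sqrt{1269 + 1}\right) + 875} = \frac{1}{1 \left(1 + 1 + \sqrt{1270}\right) + 875} = \frac{1}{1 \left(2 + \sqrt{1270}\right) + 875} = \frac{1}{\left(2 + \sqrt{1270}\right) + 875} = \frac{1}{877 + \sqrt{1270}}$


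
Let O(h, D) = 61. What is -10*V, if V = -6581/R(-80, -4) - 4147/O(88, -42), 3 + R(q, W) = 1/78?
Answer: -303461470/14213 ≈ -21351.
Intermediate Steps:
R(q, W) = -233/78 (R(q, W) = -3 + 1/78 = -233/78)
V = 30346147/14213 (V = -6581/(-233/78) - 4147/61 = -6581*(-78/233) - 4147*1/61 = 513318/233 - 4147/61 = 30346147/14213 ≈ 2135.1)
-10*V = -10*30346147/14213 = -303461470/14213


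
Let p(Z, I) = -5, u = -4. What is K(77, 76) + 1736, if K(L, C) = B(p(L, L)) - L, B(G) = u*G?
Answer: 1679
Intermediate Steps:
B(G) = -4*G
K(L, C) = 20 - L (K(L, C) = -4*(-5) - L = 20 - L)
K(77, 76) + 1736 = (20 - 1*77) + 1736 = (20 - 77) + 1736 = -57 + 1736 = 1679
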